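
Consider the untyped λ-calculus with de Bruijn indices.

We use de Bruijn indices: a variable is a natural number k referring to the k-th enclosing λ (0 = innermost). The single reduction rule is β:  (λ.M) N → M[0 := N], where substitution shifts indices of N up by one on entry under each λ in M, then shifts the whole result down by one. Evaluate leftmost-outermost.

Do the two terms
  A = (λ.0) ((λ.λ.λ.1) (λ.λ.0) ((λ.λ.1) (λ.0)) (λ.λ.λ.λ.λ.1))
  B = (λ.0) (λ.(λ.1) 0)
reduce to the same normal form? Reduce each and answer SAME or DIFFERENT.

Term A:
  start: (λ.0) ((λ.λ.λ.1) (λ.λ.0) ((λ.λ.1) (λ.0)) (λ.λ.λ.λ.λ.1))
  step 1: (λ.λ.λ.1) (λ.λ.0) ((λ.λ.1) (λ.0)) (λ.λ.λ.λ.λ.1)
  step 2: (λ.λ.1) ((λ.λ.1) (λ.0)) (λ.λ.λ.λ.λ.1)
  step 3: (λ.(λ.λ.1) (λ.0)) (λ.λ.λ.λ.λ.1)
  step 4: (λ.λ.1) (λ.0)
  step 5: λ.λ.0

Term B:
  start: (λ.0) (λ.(λ.1) 0)
  step 1: λ.(λ.1) 0
  step 2: λ.0

Answer: DIFFERENT — A ⇓ λ.λ.0, B ⇓ λ.0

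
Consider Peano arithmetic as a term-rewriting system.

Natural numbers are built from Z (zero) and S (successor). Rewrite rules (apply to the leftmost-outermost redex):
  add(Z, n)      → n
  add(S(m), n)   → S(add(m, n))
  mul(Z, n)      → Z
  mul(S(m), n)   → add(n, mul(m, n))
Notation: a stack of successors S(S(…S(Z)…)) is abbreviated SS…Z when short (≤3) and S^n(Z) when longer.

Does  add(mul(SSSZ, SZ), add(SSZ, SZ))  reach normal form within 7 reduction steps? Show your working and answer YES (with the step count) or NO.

Answer: NO — after 7 steps the term is S(S(add(add(Z, mul(SZ, SZ)), add(SSZ, SZ)))), not yet normal

Working:
  start: add(mul(SSSZ, SZ), add(SSZ, SZ))
  step 1: add(add(SZ, mul(SSZ, SZ)), add(SSZ, SZ))
  step 2: add(S(add(Z, mul(SSZ, SZ))), add(SSZ, SZ))
  step 3: S(add(add(Z, mul(SSZ, SZ)), add(SSZ, SZ)))
  step 4: S(add(mul(SSZ, SZ), add(SSZ, SZ)))
  step 5: S(add(add(SZ, mul(SZ, SZ)), add(SSZ, SZ)))
  step 6: S(add(S(add(Z, mul(SZ, SZ))), add(SSZ, SZ)))
  step 7: S(S(add(add(Z, mul(SZ, SZ)), add(SSZ, SZ))))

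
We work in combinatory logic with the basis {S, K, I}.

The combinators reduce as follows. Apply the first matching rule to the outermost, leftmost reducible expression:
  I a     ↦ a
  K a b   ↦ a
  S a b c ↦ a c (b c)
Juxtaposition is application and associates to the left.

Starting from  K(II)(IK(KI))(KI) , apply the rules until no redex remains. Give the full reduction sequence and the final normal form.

  start: K(II)(IK(KI))(KI)
  →1  II(KI)
  →2  I(KI)
  →3  KI

Answer: normal form = KI  (in 3 steps)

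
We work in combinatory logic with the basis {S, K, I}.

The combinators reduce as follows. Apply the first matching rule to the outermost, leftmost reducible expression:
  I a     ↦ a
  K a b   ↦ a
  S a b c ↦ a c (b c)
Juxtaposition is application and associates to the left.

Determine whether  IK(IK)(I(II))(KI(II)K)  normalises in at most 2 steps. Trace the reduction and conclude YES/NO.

  start: IK(IK)(I(II))(KI(II)K)
  →1  K(IK)(I(II))(KI(II)K)
  →2  IK(KI(II)K)

Answer: NO — after 2 steps the term is IK(KI(II)K), not yet normal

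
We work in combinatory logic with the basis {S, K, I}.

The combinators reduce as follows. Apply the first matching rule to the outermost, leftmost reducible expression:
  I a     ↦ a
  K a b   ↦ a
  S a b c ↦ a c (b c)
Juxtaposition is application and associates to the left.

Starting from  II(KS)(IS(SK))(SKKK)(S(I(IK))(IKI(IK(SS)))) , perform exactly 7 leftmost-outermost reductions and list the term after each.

  start: II(KS)(IS(SK))(SKKK)(S(I(IK))(IKI(IK(SS))))
  [1] I(KS)(IS(SK))(SKKK)(S(I(IK))(IKI(IK(SS))))
  [2] KS(IS(SK))(SKKK)(S(I(IK))(IKI(IK(SS))))
  [3] S(SKKK)(S(I(IK))(IKI(IK(SS))))
  [4] S(KK(KK))(S(I(IK))(IKI(IK(SS))))
  [5] SK(S(I(IK))(IKI(IK(SS))))
  [6] SK(S(IK)(IKI(IK(SS))))
  [7] SK(SK(IKI(IK(SS))))

Answer: after 7 steps: SK(SK(IKI(IK(SS))))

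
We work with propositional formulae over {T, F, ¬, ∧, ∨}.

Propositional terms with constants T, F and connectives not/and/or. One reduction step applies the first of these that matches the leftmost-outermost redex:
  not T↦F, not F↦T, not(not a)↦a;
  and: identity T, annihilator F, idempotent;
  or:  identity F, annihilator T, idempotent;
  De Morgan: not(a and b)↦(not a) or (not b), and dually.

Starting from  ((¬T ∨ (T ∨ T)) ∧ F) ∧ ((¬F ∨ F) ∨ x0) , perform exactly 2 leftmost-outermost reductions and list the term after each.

  start: ((¬T ∨ (T ∨ T)) ∧ F) ∧ ((¬F ∨ F) ∨ x0)
  →1  F ∧ ((¬F ∨ F) ∨ x0)
  →2  F

Answer: after 2 steps: F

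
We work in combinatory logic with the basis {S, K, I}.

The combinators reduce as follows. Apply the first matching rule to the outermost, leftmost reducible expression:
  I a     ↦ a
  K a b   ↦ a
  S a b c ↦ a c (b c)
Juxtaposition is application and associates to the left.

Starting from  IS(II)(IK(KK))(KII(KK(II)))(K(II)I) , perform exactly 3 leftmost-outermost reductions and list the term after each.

Answer: after 3 steps: I(KII(KK(II)))(IK(KK)(KII(KK(II))))(K(II)I)

Reduction:
  start: IS(II)(IK(KK))(KII(KK(II)))(K(II)I)
  [1] S(II)(IK(KK))(KII(KK(II)))(K(II)I)
  [2] II(KII(KK(II)))(IK(KK)(KII(KK(II))))(K(II)I)
  [3] I(KII(KK(II)))(IK(KK)(KII(KK(II))))(K(II)I)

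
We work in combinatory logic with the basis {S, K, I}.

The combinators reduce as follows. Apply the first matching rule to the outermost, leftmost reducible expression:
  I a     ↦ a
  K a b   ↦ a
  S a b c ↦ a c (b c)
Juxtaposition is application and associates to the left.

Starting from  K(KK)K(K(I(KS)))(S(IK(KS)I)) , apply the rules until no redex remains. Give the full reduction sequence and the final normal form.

  start: K(KK)K(K(I(KS)))(S(IK(KS)I))
  →1  KK(K(I(KS)))(S(IK(KS)I))
  →2  K(S(IK(KS)I))
  →3  K(S(K(KS)I))
  →4  K(S(KS))

Answer: normal form = K(S(KS))  (in 4 steps)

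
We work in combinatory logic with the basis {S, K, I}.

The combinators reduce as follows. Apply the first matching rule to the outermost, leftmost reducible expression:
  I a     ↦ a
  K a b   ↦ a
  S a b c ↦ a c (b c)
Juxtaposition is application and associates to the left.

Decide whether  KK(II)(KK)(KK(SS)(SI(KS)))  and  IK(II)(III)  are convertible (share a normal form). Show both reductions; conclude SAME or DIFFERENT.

Term A:
  start: KK(II)(KK)(KK(SS)(SI(KS)))
  step 1: K(KK)(KK(SS)(SI(KS)))
  step 2: KK

Term B:
  start: IK(II)(III)
  step 1: K(II)(III)
  step 2: II
  step 3: I

Answer: DIFFERENT — A ⇓ KK, B ⇓ I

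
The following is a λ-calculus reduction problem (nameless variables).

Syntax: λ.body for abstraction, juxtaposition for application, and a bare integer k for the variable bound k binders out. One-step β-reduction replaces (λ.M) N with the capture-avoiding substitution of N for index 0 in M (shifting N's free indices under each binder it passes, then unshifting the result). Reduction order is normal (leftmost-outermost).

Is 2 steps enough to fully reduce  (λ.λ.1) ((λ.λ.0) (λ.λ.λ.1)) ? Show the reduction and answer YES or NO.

Answer: YES — reaches normal form λ.λ.0 in 2 ≤ 2 steps

Working:
  start: (λ.λ.1) ((λ.λ.0) (λ.λ.λ.1))
  [1] λ.(λ.λ.0) (λ.λ.λ.1)
  [2] λ.λ.0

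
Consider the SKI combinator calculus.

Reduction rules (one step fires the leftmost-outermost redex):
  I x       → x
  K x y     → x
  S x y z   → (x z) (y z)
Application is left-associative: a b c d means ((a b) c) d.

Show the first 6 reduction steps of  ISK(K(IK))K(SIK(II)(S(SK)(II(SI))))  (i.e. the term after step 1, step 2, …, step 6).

  start: ISK(K(IK))K(SIK(II)(S(SK)(II(SI))))
  [1] SK(K(IK))K(SIK(II)(S(SK)(II(SI))))
  [2] KK(K(IK)K)(SIK(II)(S(SK)(II(SI))))
  [3] K(SIK(II)(S(SK)(II(SI))))
  [4] K(I(II)(K(II))(S(SK)(II(SI))))
  [5] K(II(K(II))(S(SK)(II(SI))))
  [6] K(I(K(II))(S(SK)(II(SI))))

Answer: after 6 steps: K(I(K(II))(S(SK)(II(SI))))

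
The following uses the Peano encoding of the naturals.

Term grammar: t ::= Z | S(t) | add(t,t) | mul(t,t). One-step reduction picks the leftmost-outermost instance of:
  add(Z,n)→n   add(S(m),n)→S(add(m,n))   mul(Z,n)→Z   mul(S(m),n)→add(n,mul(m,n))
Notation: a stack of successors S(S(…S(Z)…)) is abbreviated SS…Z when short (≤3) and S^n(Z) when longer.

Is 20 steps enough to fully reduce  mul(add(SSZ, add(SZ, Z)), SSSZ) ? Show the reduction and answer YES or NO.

Answer: NO — after 20 steps the term is S(S(S(S(S(S(S(S(S(mul(Z, SSSZ)))))))))), not yet normal

Derivation:
  start: mul(add(SSZ, add(SZ, Z)), SSSZ)
  →1  mul(S(add(SZ, add(SZ, Z))), SSSZ)
  →2  add(SSSZ, mul(add(SZ, add(SZ, Z)), SSSZ))
  →3  S(add(SSZ, mul(add(SZ, add(SZ, Z)), SSSZ)))
  →4  S(S(add(SZ, mul(add(SZ, add(SZ, Z)), SSSZ))))
  →5  S(S(S(add(Z, mul(add(SZ, add(SZ, Z)), SSSZ)))))
  →6  S(S(S(mul(add(SZ, add(SZ, Z)), SSSZ))))
  →7  S(S(S(mul(S(add(Z, add(SZ, Z))), SSSZ))))
  →8  S(S(S(add(SSSZ, mul(add(Z, add(SZ, Z)), SSSZ)))))
  →9  S(S(S(S(add(SSZ, mul(add(Z, add(SZ, Z)), SSSZ))))))
  →10  S(S(S(S(S(add(SZ, mul(add(Z, add(SZ, Z)), SSSZ)))))))
  →11  S(S(S(S(S(S(add(Z, mul(add(Z, add(SZ, Z)), SSSZ))))))))
  →12  S(S(S(S(S(S(mul(add(Z, add(SZ, Z)), SSSZ)))))))
  →13  S(S(S(S(S(S(mul(add(SZ, Z), SSSZ)))))))
  →14  S(S(S(S(S(S(mul(S(add(Z, Z)), SSSZ)))))))
  →15  S(S(S(S(S(S(add(SSSZ, mul(add(Z, Z), SSSZ))))))))
  →16  S(S(S(S(S(S(S(add(SSZ, mul(add(Z, Z), SSSZ)))))))))
  →17  S(S(S(S(S(S(S(S(add(SZ, mul(add(Z, Z), SSSZ))))))))))
  →18  S(S(S(S(S(S(S(S(S(add(Z, mul(add(Z, Z), SSSZ)))))))))))
  →19  S(S(S(S(S(S(S(S(S(mul(add(Z, Z), SSSZ))))))))))
  →20  S(S(S(S(S(S(S(S(S(mul(Z, SSSZ))))))))))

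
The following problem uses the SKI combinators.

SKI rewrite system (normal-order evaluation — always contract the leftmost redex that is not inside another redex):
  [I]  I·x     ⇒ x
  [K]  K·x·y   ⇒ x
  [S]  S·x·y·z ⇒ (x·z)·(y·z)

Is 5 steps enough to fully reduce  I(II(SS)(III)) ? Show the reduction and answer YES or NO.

  start: I(II(SS)(III))
  step 1: II(SS)(III)
  step 2: I(SS)(III)
  step 3: SS(III)
  step 4: SS(II)
  step 5: SSI

Answer: YES — reaches normal form SSI in 5 ≤ 5 steps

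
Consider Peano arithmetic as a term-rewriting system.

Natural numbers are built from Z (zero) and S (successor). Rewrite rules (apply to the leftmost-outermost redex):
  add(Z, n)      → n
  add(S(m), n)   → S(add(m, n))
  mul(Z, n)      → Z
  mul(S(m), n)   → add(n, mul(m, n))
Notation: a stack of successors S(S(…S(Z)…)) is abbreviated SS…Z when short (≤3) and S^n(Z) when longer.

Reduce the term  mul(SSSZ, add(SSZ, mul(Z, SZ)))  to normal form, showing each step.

Answer: normal form = S^6(Z)  (in 25 steps)

Derivation:
  start: mul(SSSZ, add(SSZ, mul(Z, SZ)))
  →1  add(add(SSZ, mul(Z, SZ)), mul(SSZ, add(SSZ, mul(Z, SZ))))
  →2  add(S(add(SZ, mul(Z, SZ))), mul(SSZ, add(SSZ, mul(Z, SZ))))
  →3  S(add(add(SZ, mul(Z, SZ)), mul(SSZ, add(SSZ, mul(Z, SZ)))))
  →4  S(add(S(add(Z, mul(Z, SZ))), mul(SSZ, add(SSZ, mul(Z, SZ)))))
  →5  S(S(add(add(Z, mul(Z, SZ)), mul(SSZ, add(SSZ, mul(Z, SZ))))))
  →6  S(S(add(mul(Z, SZ), mul(SSZ, add(SSZ, mul(Z, SZ))))))
  →7  S(S(add(Z, mul(SSZ, add(SSZ, mul(Z, SZ))))))
  →8  S(S(mul(SSZ, add(SSZ, mul(Z, SZ)))))
  →9  S(S(add(add(SSZ, mul(Z, SZ)), mul(SZ, add(SSZ, mul(Z, SZ))))))
  →10  S(S(add(S(add(SZ, mul(Z, SZ))), mul(SZ, add(SSZ, mul(Z, SZ))))))
  →11  S(S(S(add(add(SZ, mul(Z, SZ)), mul(SZ, add(SSZ, mul(Z, SZ)))))))
  →12  S(S(S(add(S(add(Z, mul(Z, SZ))), mul(SZ, add(SSZ, mul(Z, SZ)))))))
  →13  S(S(S(S(add(add(Z, mul(Z, SZ)), mul(SZ, add(SSZ, mul(Z, SZ))))))))
  →14  S(S(S(S(add(mul(Z, SZ), mul(SZ, add(SSZ, mul(Z, SZ))))))))
  →15  S(S(S(S(add(Z, mul(SZ, add(SSZ, mul(Z, SZ))))))))
  →16  S(S(S(S(mul(SZ, add(SSZ, mul(Z, SZ)))))))
  →17  S(S(S(S(add(add(SSZ, mul(Z, SZ)), mul(Z, add(SSZ, mul(Z, SZ))))))))
  →18  S(S(S(S(add(S(add(SZ, mul(Z, SZ))), mul(Z, add(SSZ, mul(Z, SZ))))))))
  →19  S(S(S(S(S(add(add(SZ, mul(Z, SZ)), mul(Z, add(SSZ, mul(Z, SZ)))))))))
  →20  S(S(S(S(S(add(S(add(Z, mul(Z, SZ))), mul(Z, add(SSZ, mul(Z, SZ)))))))))
  →21  S(S(S(S(S(S(add(add(Z, mul(Z, SZ)), mul(Z, add(SSZ, mul(Z, SZ))))))))))
  →22  S(S(S(S(S(S(add(mul(Z, SZ), mul(Z, add(SSZ, mul(Z, SZ))))))))))
  →23  S(S(S(S(S(S(add(Z, mul(Z, add(SSZ, mul(Z, SZ))))))))))
  →24  S(S(S(S(S(S(mul(Z, add(SSZ, mul(Z, SZ)))))))))
  →25  S^6(Z)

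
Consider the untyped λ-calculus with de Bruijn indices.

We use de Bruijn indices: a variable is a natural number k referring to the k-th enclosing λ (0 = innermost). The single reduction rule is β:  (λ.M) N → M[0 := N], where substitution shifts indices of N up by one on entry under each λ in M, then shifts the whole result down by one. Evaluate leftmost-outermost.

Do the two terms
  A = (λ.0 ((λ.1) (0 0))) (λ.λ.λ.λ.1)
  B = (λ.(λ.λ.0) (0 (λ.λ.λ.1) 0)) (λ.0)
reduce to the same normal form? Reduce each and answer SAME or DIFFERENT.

Term A:
  start: (λ.0 ((λ.1) (0 0))) (λ.λ.λ.λ.1)
  step 1: (λ.λ.λ.λ.1) ((λ.λ.λ.λ.λ.1) ((λ.λ.λ.λ.1) (λ.λ.λ.λ.1)))
  step 2: λ.λ.λ.1

Term B:
  start: (λ.(λ.λ.0) (0 (λ.λ.λ.1) 0)) (λ.0)
  step 1: (λ.λ.0) ((λ.0) (λ.λ.λ.1) (λ.0))
  step 2: λ.0

Answer: DIFFERENT — A ⇓ λ.λ.λ.1, B ⇓ λ.0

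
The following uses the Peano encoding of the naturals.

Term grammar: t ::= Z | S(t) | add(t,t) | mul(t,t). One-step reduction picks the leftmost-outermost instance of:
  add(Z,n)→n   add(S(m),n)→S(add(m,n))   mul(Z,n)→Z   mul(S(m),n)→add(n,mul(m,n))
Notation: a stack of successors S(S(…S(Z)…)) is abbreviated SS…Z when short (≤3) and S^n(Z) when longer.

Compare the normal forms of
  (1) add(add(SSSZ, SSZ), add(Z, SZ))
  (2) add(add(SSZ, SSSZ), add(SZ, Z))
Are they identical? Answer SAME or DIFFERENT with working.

Term A:
  start: add(add(SSSZ, SSZ), add(Z, SZ))
  →1  add(S(add(SSZ, SSZ)), add(Z, SZ))
  →2  S(add(add(SSZ, SSZ), add(Z, SZ)))
  →3  S(add(S(add(SZ, SSZ)), add(Z, SZ)))
  →4  S(S(add(add(SZ, SSZ), add(Z, SZ))))
  →5  S(S(add(S(add(Z, SSZ)), add(Z, SZ))))
  →6  S(S(S(add(add(Z, SSZ), add(Z, SZ)))))
  →7  S(S(S(add(SSZ, add(Z, SZ)))))
  →8  S(S(S(S(add(SZ, add(Z, SZ))))))
  →9  S(S(S(S(S(add(Z, add(Z, SZ)))))))
  →10  S(S(S(S(S(add(Z, SZ))))))
  →11  S^6(Z)

Term B:
  start: add(add(SSZ, SSSZ), add(SZ, Z))
  →1  add(S(add(SZ, SSSZ)), add(SZ, Z))
  →2  S(add(add(SZ, SSSZ), add(SZ, Z)))
  →3  S(add(S(add(Z, SSSZ)), add(SZ, Z)))
  →4  S(S(add(add(Z, SSSZ), add(SZ, Z))))
  →5  S(S(add(SSSZ, add(SZ, Z))))
  →6  S(S(S(add(SSZ, add(SZ, Z)))))
  →7  S(S(S(S(add(SZ, add(SZ, Z))))))
  →8  S(S(S(S(S(add(Z, add(SZ, Z)))))))
  →9  S(S(S(S(S(add(SZ, Z))))))
  →10  S(S(S(S(S(S(add(Z, Z)))))))
  →11  S^6(Z)

Answer: SAME — A ⇓ S^6(Z), B ⇓ S^6(Z)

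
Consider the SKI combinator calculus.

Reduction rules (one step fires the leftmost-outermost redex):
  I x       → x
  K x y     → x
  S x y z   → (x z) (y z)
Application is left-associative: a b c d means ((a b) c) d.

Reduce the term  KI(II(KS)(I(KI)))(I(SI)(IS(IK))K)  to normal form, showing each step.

  start: KI(II(KS)(I(KI)))(I(SI)(IS(IK))K)
  step 1: I(I(SI)(IS(IK))K)
  step 2: I(SI)(IS(IK))K
  step 3: SI(IS(IK))K
  step 4: IK(IS(IK)K)
  step 5: K(IS(IK)K)
  step 6: K(S(IK)K)
  step 7: K(SKK)

Answer: normal form = K(SKK)  (in 7 steps)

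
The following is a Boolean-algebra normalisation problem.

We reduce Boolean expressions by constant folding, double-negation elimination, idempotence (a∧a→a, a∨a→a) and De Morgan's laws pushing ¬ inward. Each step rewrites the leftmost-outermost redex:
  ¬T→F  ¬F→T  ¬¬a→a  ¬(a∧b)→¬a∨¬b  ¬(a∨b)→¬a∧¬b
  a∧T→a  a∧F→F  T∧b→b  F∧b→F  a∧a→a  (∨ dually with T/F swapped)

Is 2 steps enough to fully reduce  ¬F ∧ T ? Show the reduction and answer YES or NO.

Answer: YES — reaches normal form T in 2 ≤ 2 steps

Working:
  start: ¬F ∧ T
  step 1: ¬F
  step 2: T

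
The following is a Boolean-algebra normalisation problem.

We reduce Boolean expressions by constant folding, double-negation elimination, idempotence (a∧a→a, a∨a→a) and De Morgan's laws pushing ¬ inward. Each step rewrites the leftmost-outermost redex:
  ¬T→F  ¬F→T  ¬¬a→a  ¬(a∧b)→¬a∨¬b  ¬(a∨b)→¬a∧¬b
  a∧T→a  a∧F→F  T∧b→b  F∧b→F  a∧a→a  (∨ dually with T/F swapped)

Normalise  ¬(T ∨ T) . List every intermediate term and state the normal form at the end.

  start: ¬(T ∨ T)
  →1  ¬T ∧ ¬T
  →2  ¬T
  →3  F

Answer: normal form = F  (in 3 steps)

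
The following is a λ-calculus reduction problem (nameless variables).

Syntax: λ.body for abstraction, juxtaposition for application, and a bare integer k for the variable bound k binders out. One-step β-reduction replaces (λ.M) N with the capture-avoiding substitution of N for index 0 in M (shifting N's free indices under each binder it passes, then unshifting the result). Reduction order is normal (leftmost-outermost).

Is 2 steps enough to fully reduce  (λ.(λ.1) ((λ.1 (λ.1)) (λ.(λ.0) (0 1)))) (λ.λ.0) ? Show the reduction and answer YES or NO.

Answer: YES — reaches normal form λ.λ.0 in 2 ≤ 2 steps

Derivation:
  start: (λ.(λ.1) ((λ.1 (λ.1)) (λ.(λ.0) (0 1)))) (λ.λ.0)
  step 1: (λ.λ.λ.0) ((λ.(λ.λ.0) (λ.1)) (λ.(λ.0) (0 (λ.λ.0))))
  step 2: λ.λ.0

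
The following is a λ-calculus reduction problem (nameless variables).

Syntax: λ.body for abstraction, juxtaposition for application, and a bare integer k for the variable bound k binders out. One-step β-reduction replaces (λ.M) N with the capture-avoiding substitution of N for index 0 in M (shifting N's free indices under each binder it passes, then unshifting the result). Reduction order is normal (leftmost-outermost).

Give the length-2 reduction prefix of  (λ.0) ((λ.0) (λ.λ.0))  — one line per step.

  start: (λ.0) ((λ.0) (λ.λ.0))
  step 1: (λ.0) (λ.λ.0)
  step 2: λ.λ.0

Answer: after 2 steps: λ.λ.0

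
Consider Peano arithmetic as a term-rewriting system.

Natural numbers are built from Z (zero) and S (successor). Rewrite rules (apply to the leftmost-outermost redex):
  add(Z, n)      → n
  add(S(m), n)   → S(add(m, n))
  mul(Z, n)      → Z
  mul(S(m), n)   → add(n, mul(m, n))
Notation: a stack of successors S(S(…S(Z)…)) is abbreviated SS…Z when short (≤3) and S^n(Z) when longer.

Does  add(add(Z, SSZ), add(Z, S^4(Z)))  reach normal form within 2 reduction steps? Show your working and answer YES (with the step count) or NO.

  start: add(add(Z, SSZ), add(Z, S^4(Z)))
  [1] add(SSZ, add(Z, S^4(Z)))
  [2] S(add(SZ, add(Z, S^4(Z))))

Answer: NO — after 2 steps the term is S(add(SZ, add(Z, S^4(Z)))), not yet normal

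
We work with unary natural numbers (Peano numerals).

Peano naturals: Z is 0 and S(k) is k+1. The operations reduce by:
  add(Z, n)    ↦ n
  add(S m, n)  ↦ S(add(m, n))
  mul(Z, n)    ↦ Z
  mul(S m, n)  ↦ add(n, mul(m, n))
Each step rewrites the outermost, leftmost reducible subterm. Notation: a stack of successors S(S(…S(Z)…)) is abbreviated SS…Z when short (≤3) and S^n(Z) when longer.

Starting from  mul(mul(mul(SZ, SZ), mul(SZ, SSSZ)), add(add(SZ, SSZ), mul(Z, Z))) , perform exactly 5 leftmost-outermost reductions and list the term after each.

  start: mul(mul(mul(SZ, SZ), mul(SZ, SSSZ)), add(add(SZ, SSZ), mul(Z, Z)))
  →1  mul(mul(add(SZ, mul(Z, SZ)), mul(SZ, SSSZ)), add(add(SZ, SSZ), mul(Z, Z)))
  →2  mul(mul(S(add(Z, mul(Z, SZ))), mul(SZ, SSSZ)), add(add(SZ, SSZ), mul(Z, Z)))
  →3  mul(add(mul(SZ, SSSZ), mul(add(Z, mul(Z, SZ)), mul(SZ, SSSZ))), add(add(SZ, SSZ), mul(Z, Z)))
  →4  mul(add(add(SSSZ, mul(Z, SSSZ)), mul(add(Z, mul(Z, SZ)), mul(SZ, SSSZ))), add(add(SZ, SSZ), mul(Z, Z)))
  →5  mul(add(S(add(SSZ, mul(Z, SSSZ))), mul(add(Z, mul(Z, SZ)), mul(SZ, SSSZ))), add(add(SZ, SSZ), mul(Z, Z)))

Answer: after 5 steps: mul(add(S(add(SSZ, mul(Z, SSSZ))), mul(add(Z, mul(Z, SZ)), mul(SZ, SSSZ))), add(add(SZ, SSZ), mul(Z, Z)))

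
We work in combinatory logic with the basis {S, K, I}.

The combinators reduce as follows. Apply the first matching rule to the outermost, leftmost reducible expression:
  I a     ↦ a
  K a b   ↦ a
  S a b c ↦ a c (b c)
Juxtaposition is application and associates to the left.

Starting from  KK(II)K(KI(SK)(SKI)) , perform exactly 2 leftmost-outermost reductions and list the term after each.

  start: KK(II)K(KI(SK)(SKI))
  →1  KK(KI(SK)(SKI))
  →2  K

Answer: after 2 steps: K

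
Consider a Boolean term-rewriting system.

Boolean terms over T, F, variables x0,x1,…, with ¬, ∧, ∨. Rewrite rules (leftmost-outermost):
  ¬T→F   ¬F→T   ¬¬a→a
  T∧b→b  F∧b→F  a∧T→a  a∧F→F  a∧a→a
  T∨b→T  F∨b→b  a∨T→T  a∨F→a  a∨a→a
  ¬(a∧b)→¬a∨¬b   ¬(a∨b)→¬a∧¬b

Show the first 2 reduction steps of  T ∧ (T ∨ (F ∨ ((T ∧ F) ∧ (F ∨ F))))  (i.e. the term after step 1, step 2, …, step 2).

  start: T ∧ (T ∨ (F ∨ ((T ∧ F) ∧ (F ∨ F))))
  step 1: T ∨ (F ∨ ((T ∧ F) ∧ (F ∨ F)))
  step 2: T

Answer: after 2 steps: T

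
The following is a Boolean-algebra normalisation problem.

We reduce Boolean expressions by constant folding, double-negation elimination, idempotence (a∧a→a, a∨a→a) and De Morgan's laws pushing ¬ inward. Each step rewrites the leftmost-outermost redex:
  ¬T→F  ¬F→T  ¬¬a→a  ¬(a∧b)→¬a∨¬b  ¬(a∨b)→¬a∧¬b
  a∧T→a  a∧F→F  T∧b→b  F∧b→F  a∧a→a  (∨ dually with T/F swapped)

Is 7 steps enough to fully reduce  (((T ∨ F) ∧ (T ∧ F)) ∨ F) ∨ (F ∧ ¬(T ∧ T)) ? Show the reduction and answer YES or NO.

Answer: YES — reaches normal form F in 6 ≤ 7 steps

Derivation:
  start: (((T ∨ F) ∧ (T ∧ F)) ∨ F) ∨ (F ∧ ¬(T ∧ T))
  →1  ((T ∨ F) ∧ (T ∧ F)) ∨ (F ∧ ¬(T ∧ T))
  →2  (T ∧ (T ∧ F)) ∨ (F ∧ ¬(T ∧ T))
  →3  (T ∧ F) ∨ (F ∧ ¬(T ∧ T))
  →4  F ∨ (F ∧ ¬(T ∧ T))
  →5  F ∧ ¬(T ∧ T)
  →6  F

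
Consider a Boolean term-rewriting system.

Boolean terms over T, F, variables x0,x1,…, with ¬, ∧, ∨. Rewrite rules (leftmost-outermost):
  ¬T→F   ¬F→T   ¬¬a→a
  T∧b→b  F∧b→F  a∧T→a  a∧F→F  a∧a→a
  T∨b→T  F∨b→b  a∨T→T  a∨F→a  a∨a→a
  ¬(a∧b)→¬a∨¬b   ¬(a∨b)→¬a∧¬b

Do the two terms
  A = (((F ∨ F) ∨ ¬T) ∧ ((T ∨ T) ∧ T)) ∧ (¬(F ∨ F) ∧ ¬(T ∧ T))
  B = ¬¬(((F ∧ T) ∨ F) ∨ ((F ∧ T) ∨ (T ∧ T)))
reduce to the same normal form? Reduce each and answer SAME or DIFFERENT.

Term A:
  start: (((F ∨ F) ∨ ¬T) ∧ ((T ∨ T) ∧ T)) ∧ (¬(F ∨ F) ∧ ¬(T ∧ T))
  [1] ((F ∨ ¬T) ∧ ((T ∨ T) ∧ T)) ∧ (¬(F ∨ F) ∧ ¬(T ∧ T))
  [2] (¬T ∧ ((T ∨ T) ∧ T)) ∧ (¬(F ∨ F) ∧ ¬(T ∧ T))
  [3] (F ∧ ((T ∨ T) ∧ T)) ∧ (¬(F ∨ F) ∧ ¬(T ∧ T))
  [4] F ∧ (¬(F ∨ F) ∧ ¬(T ∧ T))
  [5] F

Term B:
  start: ¬¬(((F ∧ T) ∨ F) ∨ ((F ∧ T) ∨ (T ∧ T)))
  [1] ((F ∧ T) ∨ F) ∨ ((F ∧ T) ∨ (T ∧ T))
  [2] (F ∧ T) ∨ ((F ∧ T) ∨ (T ∧ T))
  [3] F ∨ ((F ∧ T) ∨ (T ∧ T))
  [4] (F ∧ T) ∨ (T ∧ T)
  [5] F ∨ (T ∧ T)
  [6] T ∧ T
  [7] T

Answer: DIFFERENT — A ⇓ F, B ⇓ T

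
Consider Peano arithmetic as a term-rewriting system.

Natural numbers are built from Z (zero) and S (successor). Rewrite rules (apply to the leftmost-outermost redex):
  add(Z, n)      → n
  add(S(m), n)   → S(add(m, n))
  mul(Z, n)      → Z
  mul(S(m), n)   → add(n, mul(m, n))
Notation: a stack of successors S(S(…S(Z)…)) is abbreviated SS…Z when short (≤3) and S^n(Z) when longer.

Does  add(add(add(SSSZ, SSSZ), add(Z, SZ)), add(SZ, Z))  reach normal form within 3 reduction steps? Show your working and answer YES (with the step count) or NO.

Answer: NO — after 3 steps the term is S(add(add(add(SSZ, SSSZ), add(Z, SZ)), add(SZ, Z))), not yet normal

Derivation:
  start: add(add(add(SSSZ, SSSZ), add(Z, SZ)), add(SZ, Z))
  step 1: add(add(S(add(SSZ, SSSZ)), add(Z, SZ)), add(SZ, Z))
  step 2: add(S(add(add(SSZ, SSSZ), add(Z, SZ))), add(SZ, Z))
  step 3: S(add(add(add(SSZ, SSSZ), add(Z, SZ)), add(SZ, Z)))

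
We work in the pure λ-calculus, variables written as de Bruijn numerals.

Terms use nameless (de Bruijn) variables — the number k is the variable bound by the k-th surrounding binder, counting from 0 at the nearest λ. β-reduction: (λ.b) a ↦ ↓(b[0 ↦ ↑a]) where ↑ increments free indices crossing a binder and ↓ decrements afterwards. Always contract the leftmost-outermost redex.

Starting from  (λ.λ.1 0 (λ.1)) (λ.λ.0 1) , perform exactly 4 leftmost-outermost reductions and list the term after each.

Answer: after 4 steps: λ.0

Derivation:
  start: (λ.λ.1 0 (λ.1)) (λ.λ.0 1)
  step 1: λ.(λ.λ.0 1) 0 (λ.1)
  step 2: λ.(λ.0 1) (λ.1)
  step 3: λ.(λ.1) 0
  step 4: λ.0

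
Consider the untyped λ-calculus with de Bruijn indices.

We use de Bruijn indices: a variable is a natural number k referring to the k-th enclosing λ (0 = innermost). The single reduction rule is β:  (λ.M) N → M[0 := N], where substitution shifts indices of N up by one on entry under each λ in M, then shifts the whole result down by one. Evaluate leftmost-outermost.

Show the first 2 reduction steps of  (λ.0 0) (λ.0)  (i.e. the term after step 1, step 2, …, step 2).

  start: (λ.0 0) (λ.0)
  →1  (λ.0) (λ.0)
  →2  λ.0

Answer: after 2 steps: λ.0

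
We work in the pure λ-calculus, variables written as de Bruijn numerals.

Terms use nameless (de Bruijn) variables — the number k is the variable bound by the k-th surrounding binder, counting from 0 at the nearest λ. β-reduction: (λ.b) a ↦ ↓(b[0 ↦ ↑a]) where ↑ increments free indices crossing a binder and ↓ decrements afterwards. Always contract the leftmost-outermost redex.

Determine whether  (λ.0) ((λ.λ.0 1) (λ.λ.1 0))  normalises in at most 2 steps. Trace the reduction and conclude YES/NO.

  start: (λ.0) ((λ.λ.0 1) (λ.λ.1 0))
  [1] (λ.λ.0 1) (λ.λ.1 0)
  [2] λ.0 (λ.λ.1 0)

Answer: YES — reaches normal form λ.0 (λ.λ.1 0) in 2 ≤ 2 steps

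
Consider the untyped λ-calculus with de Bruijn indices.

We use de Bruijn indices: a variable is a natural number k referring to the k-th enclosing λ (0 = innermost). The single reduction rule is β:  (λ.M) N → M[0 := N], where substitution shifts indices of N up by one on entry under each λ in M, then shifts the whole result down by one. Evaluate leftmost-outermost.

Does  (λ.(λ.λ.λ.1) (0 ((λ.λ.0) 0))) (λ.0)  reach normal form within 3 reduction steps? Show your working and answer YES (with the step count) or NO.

  start: (λ.(λ.λ.λ.1) (0 ((λ.λ.0) 0))) (λ.0)
  →1  (λ.λ.λ.1) ((λ.0) ((λ.λ.0) (λ.0)))
  →2  λ.λ.1

Answer: YES — reaches normal form λ.λ.1 in 2 ≤ 3 steps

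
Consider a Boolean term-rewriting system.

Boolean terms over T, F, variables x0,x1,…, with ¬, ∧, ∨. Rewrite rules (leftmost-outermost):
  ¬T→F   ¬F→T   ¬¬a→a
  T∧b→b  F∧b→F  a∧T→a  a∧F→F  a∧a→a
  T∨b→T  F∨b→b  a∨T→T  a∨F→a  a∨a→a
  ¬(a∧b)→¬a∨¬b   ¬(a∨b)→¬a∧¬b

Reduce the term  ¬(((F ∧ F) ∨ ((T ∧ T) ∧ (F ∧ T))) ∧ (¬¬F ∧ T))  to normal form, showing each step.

  start: ¬(((F ∧ F) ∨ ((T ∧ T) ∧ (F ∧ T))) ∧ (¬¬F ∧ T))
  →1  ¬((F ∧ F) ∨ ((T ∧ T) ∧ (F ∧ T))) ∨ ¬(¬¬F ∧ T)
  →2  (¬(F ∧ F) ∧ ¬((T ∧ T) ∧ (F ∧ T))) ∨ ¬(¬¬F ∧ T)
  →3  ((¬F ∨ ¬F) ∧ ¬((T ∧ T) ∧ (F ∧ T))) ∨ ¬(¬¬F ∧ T)
  →4  (¬F ∧ ¬((T ∧ T) ∧ (F ∧ T))) ∨ ¬(¬¬F ∧ T)
  →5  (T ∧ ¬((T ∧ T) ∧ (F ∧ T))) ∨ ¬(¬¬F ∧ T)
  →6  ¬((T ∧ T) ∧ (F ∧ T)) ∨ ¬(¬¬F ∧ T)
  →7  (¬(T ∧ T) ∨ ¬(F ∧ T)) ∨ ¬(¬¬F ∧ T)
  →8  ((¬T ∨ ¬T) ∨ ¬(F ∧ T)) ∨ ¬(¬¬F ∧ T)
  →9  (¬T ∨ ¬(F ∧ T)) ∨ ¬(¬¬F ∧ T)
  →10  (F ∨ ¬(F ∧ T)) ∨ ¬(¬¬F ∧ T)
  →11  ¬(F ∧ T) ∨ ¬(¬¬F ∧ T)
  →12  (¬F ∨ ¬T) ∨ ¬(¬¬F ∧ T)
  →13  (T ∨ ¬T) ∨ ¬(¬¬F ∧ T)
  →14  T ∨ ¬(¬¬F ∧ T)
  →15  T

Answer: normal form = T  (in 15 steps)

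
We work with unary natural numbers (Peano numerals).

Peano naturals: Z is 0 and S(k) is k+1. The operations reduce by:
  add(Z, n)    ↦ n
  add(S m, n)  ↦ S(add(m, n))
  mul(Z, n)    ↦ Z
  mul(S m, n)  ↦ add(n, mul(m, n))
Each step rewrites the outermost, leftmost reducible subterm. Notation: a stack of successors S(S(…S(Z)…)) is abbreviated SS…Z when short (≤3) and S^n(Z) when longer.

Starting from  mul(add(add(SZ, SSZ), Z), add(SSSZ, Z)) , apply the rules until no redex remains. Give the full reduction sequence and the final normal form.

Answer: normal form = S^9(Z)  (in 34 steps)

Derivation:
  start: mul(add(add(SZ, SSZ), Z), add(SSSZ, Z))
  →1  mul(add(S(add(Z, SSZ)), Z), add(SSSZ, Z))
  →2  mul(S(add(add(Z, SSZ), Z)), add(SSSZ, Z))
  →3  add(add(SSSZ, Z), mul(add(add(Z, SSZ), Z), add(SSSZ, Z)))
  →4  add(S(add(SSZ, Z)), mul(add(add(Z, SSZ), Z), add(SSSZ, Z)))
  →5  S(add(add(SSZ, Z), mul(add(add(Z, SSZ), Z), add(SSSZ, Z))))
  →6  S(add(S(add(SZ, Z)), mul(add(add(Z, SSZ), Z), add(SSSZ, Z))))
  →7  S(S(add(add(SZ, Z), mul(add(add(Z, SSZ), Z), add(SSSZ, Z)))))
  →8  S(S(add(S(add(Z, Z)), mul(add(add(Z, SSZ), Z), add(SSSZ, Z)))))
  →9  S(S(S(add(add(Z, Z), mul(add(add(Z, SSZ), Z), add(SSSZ, Z))))))
  →10  S(S(S(add(Z, mul(add(add(Z, SSZ), Z), add(SSSZ, Z))))))
  →11  S(S(S(mul(add(add(Z, SSZ), Z), add(SSSZ, Z)))))
  →12  S(S(S(mul(add(SSZ, Z), add(SSSZ, Z)))))
  →13  S(S(S(mul(S(add(SZ, Z)), add(SSSZ, Z)))))
  →14  S(S(S(add(add(SSSZ, Z), mul(add(SZ, Z), add(SSSZ, Z))))))
  →15  S(S(S(add(S(add(SSZ, Z)), mul(add(SZ, Z), add(SSSZ, Z))))))
  →16  S(S(S(S(add(add(SSZ, Z), mul(add(SZ, Z), add(SSSZ, Z)))))))
  →17  S(S(S(S(add(S(add(SZ, Z)), mul(add(SZ, Z), add(SSSZ, Z)))))))
  →18  S(S(S(S(S(add(add(SZ, Z), mul(add(SZ, Z), add(SSSZ, Z))))))))
  →19  S(S(S(S(S(add(S(add(Z, Z)), mul(add(SZ, Z), add(SSSZ, Z))))))))
  →20  S(S(S(S(S(S(add(add(Z, Z), mul(add(SZ, Z), add(SSSZ, Z)))))))))
  →21  S(S(S(S(S(S(add(Z, mul(add(SZ, Z), add(SSSZ, Z)))))))))
  →22  S(S(S(S(S(S(mul(add(SZ, Z), add(SSSZ, Z))))))))
  →23  S(S(S(S(S(S(mul(S(add(Z, Z)), add(SSSZ, Z))))))))
  →24  S(S(S(S(S(S(add(add(SSSZ, Z), mul(add(Z, Z), add(SSSZ, Z)))))))))
  →25  S(S(S(S(S(S(add(S(add(SSZ, Z)), mul(add(Z, Z), add(SSSZ, Z)))))))))
  →26  S(S(S(S(S(S(S(add(add(SSZ, Z), mul(add(Z, Z), add(SSSZ, Z))))))))))
  →27  S(S(S(S(S(S(S(add(S(add(SZ, Z)), mul(add(Z, Z), add(SSSZ, Z))))))))))
  →28  S(S(S(S(S(S(S(S(add(add(SZ, Z), mul(add(Z, Z), add(SSSZ, Z)))))))))))
  →29  S(S(S(S(S(S(S(S(add(S(add(Z, Z)), mul(add(Z, Z), add(SSSZ, Z)))))))))))
  →30  S(S(S(S(S(S(S(S(S(add(add(Z, Z), mul(add(Z, Z), add(SSSZ, Z))))))))))))
  →31  S(S(S(S(S(S(S(S(S(add(Z, mul(add(Z, Z), add(SSSZ, Z))))))))))))
  →32  S(S(S(S(S(S(S(S(S(mul(add(Z, Z), add(SSSZ, Z)))))))))))
  →33  S(S(S(S(S(S(S(S(S(mul(Z, add(SSSZ, Z)))))))))))
  →34  S^9(Z)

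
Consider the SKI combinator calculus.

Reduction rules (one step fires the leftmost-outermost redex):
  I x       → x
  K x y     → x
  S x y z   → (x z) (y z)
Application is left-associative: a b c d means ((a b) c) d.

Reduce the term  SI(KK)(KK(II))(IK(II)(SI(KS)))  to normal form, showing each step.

Answer: normal form = K  (in 5 steps)

Reduction:
  start: SI(KK)(KK(II))(IK(II)(SI(KS)))
  [1] I(KK(II))(KK(KK(II)))(IK(II)(SI(KS)))
  [2] KK(II)(KK(KK(II)))(IK(II)(SI(KS)))
  [3] K(KK(KK(II)))(IK(II)(SI(KS)))
  [4] KK(KK(II))
  [5] K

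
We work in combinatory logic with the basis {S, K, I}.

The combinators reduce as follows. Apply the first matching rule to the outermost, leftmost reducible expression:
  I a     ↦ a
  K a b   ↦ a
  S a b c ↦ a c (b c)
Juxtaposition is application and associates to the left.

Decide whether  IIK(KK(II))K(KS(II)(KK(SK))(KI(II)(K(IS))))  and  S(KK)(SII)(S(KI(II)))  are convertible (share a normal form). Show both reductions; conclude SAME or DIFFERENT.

Answer: DIFFERENT — A ⇓ K(SK(KS)), B ⇓ K(SI(SI))

Reduction:
Term A:
  start: IIK(KK(II))K(KS(II)(KK(SK))(KI(II)(K(IS))))
  [1] IK(KK(II))K(KS(II)(KK(SK))(KI(II)(K(IS))))
  [2] K(KK(II))K(KS(II)(KK(SK))(KI(II)(K(IS))))
  [3] KK(II)(KS(II)(KK(SK))(KI(II)(K(IS))))
  [4] K(KS(II)(KK(SK))(KI(II)(K(IS))))
  [5] K(S(KK(SK))(KI(II)(K(IS))))
  [6] K(SK(KI(II)(K(IS))))
  [7] K(SK(I(K(IS))))
  [8] K(SK(K(IS)))
  [9] K(SK(KS))

Term B:
  start: S(KK)(SII)(S(KI(II)))
  [1] KK(S(KI(II)))(SII(S(KI(II))))
  [2] K(SII(S(KI(II))))
  [3] K(I(S(KI(II)))(I(S(KI(II)))))
  [4] K(S(KI(II))(I(S(KI(II)))))
  [5] K(SI(I(S(KI(II)))))
  [6] K(SI(S(KI(II))))
  [7] K(SI(SI))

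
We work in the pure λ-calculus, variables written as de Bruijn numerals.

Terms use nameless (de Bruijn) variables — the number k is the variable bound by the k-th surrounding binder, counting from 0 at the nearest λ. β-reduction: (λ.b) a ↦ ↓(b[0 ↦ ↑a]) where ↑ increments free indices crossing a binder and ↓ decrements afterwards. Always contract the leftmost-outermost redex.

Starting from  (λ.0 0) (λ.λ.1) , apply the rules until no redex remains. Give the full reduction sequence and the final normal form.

  start: (λ.0 0) (λ.λ.1)
  →1  (λ.λ.1) (λ.λ.1)
  →2  λ.λ.λ.1

Answer: normal form = λ.λ.λ.1  (in 2 steps)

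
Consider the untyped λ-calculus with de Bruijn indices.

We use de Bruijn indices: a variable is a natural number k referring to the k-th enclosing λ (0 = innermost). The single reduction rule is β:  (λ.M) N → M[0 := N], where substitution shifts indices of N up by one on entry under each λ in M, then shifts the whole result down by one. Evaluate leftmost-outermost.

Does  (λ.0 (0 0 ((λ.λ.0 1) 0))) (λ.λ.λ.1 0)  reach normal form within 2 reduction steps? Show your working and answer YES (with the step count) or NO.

  start: (λ.0 (0 0 ((λ.λ.0 1) 0))) (λ.λ.λ.1 0)
  step 1: (λ.λ.λ.1 0) ((λ.λ.λ.1 0) (λ.λ.λ.1 0) ((λ.λ.0 1) (λ.λ.λ.1 0)))
  step 2: λ.λ.1 0

Answer: YES — reaches normal form λ.λ.1 0 in 2 ≤ 2 steps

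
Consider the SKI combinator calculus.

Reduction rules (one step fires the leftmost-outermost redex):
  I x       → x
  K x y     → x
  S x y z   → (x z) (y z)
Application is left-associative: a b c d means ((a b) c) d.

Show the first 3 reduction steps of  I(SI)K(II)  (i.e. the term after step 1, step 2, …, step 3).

Answer: after 3 steps: II(K(II))

Working:
  start: I(SI)K(II)
  →1  SIK(II)
  →2  I(II)(K(II))
  →3  II(K(II))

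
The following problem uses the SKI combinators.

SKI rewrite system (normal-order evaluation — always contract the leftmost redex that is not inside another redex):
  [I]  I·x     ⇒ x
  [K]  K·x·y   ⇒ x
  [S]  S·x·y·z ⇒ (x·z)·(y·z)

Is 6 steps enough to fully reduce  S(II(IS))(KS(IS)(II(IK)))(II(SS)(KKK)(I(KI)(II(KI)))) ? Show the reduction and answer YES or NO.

Answer: NO — after 6 steps the term is S(SS(KKK)(I(KI)(II(KI))))(KS(IS)(II(IK))(II(SS)(KKK)(I(KI)(II(KI))))), not yet normal

Derivation:
  start: S(II(IS))(KS(IS)(II(IK)))(II(SS)(KKK)(I(KI)(II(KI))))
  step 1: II(IS)(II(SS)(KKK)(I(KI)(II(KI))))(KS(IS)(II(IK))(II(SS)(KKK)(I(KI)(II(KI)))))
  step 2: I(IS)(II(SS)(KKK)(I(KI)(II(KI))))(KS(IS)(II(IK))(II(SS)(KKK)(I(KI)(II(KI)))))
  step 3: IS(II(SS)(KKK)(I(KI)(II(KI))))(KS(IS)(II(IK))(II(SS)(KKK)(I(KI)(II(KI)))))
  step 4: S(II(SS)(KKK)(I(KI)(II(KI))))(KS(IS)(II(IK))(II(SS)(KKK)(I(KI)(II(KI)))))
  step 5: S(I(SS)(KKK)(I(KI)(II(KI))))(KS(IS)(II(IK))(II(SS)(KKK)(I(KI)(II(KI)))))
  step 6: S(SS(KKK)(I(KI)(II(KI))))(KS(IS)(II(IK))(II(SS)(KKK)(I(KI)(II(KI)))))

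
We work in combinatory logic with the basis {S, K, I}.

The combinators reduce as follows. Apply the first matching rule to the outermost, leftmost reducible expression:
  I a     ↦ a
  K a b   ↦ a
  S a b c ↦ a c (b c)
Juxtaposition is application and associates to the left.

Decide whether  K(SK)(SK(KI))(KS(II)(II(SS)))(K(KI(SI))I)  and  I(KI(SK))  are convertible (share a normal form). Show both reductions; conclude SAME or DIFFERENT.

Term A:
  start: K(SK)(SK(KI))(KS(II)(II(SS)))(K(KI(SI))I)
  step 1: SK(KS(II)(II(SS)))(K(KI(SI))I)
  step 2: K(K(KI(SI))I)(KS(II)(II(SS))(K(KI(SI))I))
  step 3: K(KI(SI))I
  step 4: KI(SI)
  step 5: I

Term B:
  start: I(KI(SK))
  step 1: KI(SK)
  step 2: I

Answer: SAME — A ⇓ I, B ⇓ I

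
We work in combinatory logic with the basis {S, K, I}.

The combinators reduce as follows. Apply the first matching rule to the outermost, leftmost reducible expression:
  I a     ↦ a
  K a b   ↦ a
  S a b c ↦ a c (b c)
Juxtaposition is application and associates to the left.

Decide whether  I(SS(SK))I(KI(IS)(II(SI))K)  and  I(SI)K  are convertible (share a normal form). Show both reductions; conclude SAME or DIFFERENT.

Answer: SAME — A ⇓ SIK, B ⇓ SIK

Reduction:
Term A:
  start: I(SS(SK))I(KI(IS)(II(SI))K)
  [1] SS(SK)I(KI(IS)(II(SI))K)
  [2] SI(SKI)(KI(IS)(II(SI))K)
  [3] I(KI(IS)(II(SI))K)(SKI(KI(IS)(II(SI))K))
  [4] KI(IS)(II(SI))K(SKI(KI(IS)(II(SI))K))
  [5] I(II(SI))K(SKI(KI(IS)(II(SI))K))
  [6] II(SI)K(SKI(KI(IS)(II(SI))K))
  [7] I(SI)K(SKI(KI(IS)(II(SI))K))
  [8] SIK(SKI(KI(IS)(II(SI))K))
  [9] I(SKI(KI(IS)(II(SI))K))(K(SKI(KI(IS)(II(SI))K)))
  [10] SKI(KI(IS)(II(SI))K)(K(SKI(KI(IS)(II(SI))K)))
  [11] K(KI(IS)(II(SI))K)(I(KI(IS)(II(SI))K))(K(SKI(KI(IS)(II(SI))K)))
  [12] KI(IS)(II(SI))K(K(SKI(KI(IS)(II(SI))K)))
  [13] I(II(SI))K(K(SKI(KI(IS)(II(SI))K)))
  [14] II(SI)K(K(SKI(KI(IS)(II(SI))K)))
  [15] I(SI)K(K(SKI(KI(IS)(II(SI))K)))
  [16] SIK(K(SKI(KI(IS)(II(SI))K)))
  [17] I(K(SKI(KI(IS)(II(SI))K)))(K(K(SKI(KI(IS)(II(SI))K))))
  [18] K(SKI(KI(IS)(II(SI))K))(K(K(SKI(KI(IS)(II(SI))K))))
  [19] SKI(KI(IS)(II(SI))K)
  [20] K(KI(IS)(II(SI))K)(I(KI(IS)(II(SI))K))
  [21] KI(IS)(II(SI))K
  [22] I(II(SI))K
  [23] II(SI)K
  [24] I(SI)K
  [25] SIK

Term B:
  start: I(SI)K
  [1] SIK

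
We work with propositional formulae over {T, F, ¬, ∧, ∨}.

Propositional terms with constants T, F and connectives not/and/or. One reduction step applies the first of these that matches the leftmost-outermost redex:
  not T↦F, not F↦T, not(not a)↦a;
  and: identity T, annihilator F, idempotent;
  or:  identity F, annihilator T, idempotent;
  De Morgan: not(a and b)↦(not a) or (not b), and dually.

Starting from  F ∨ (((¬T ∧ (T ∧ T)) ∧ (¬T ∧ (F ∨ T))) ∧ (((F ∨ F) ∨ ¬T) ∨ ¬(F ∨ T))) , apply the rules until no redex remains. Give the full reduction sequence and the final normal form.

  start: F ∨ (((¬T ∧ (T ∧ T)) ∧ (¬T ∧ (F ∨ T))) ∧ (((F ∨ F) ∨ ¬T) ∨ ¬(F ∨ T)))
  →1  ((¬T ∧ (T ∧ T)) ∧ (¬T ∧ (F ∨ T))) ∧ (((F ∨ F) ∨ ¬T) ∨ ¬(F ∨ T))
  →2  ((F ∧ (T ∧ T)) ∧ (¬T ∧ (F ∨ T))) ∧ (((F ∨ F) ∨ ¬T) ∨ ¬(F ∨ T))
  →3  (F ∧ (¬T ∧ (F ∨ T))) ∧ (((F ∨ F) ∨ ¬T) ∨ ¬(F ∨ T))
  →4  F ∧ (((F ∨ F) ∨ ¬T) ∨ ¬(F ∨ T))
  →5  F

Answer: normal form = F  (in 5 steps)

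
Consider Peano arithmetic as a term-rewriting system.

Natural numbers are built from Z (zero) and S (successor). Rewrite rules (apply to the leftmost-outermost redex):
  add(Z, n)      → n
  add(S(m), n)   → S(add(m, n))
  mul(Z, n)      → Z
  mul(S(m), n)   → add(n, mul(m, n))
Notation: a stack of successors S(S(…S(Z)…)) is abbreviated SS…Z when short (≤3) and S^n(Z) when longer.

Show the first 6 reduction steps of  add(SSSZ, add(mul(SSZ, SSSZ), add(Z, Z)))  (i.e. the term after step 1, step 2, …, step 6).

Answer: after 6 steps: S(S(S(add(S(add(SSZ, mul(SZ, SSSZ))), add(Z, Z)))))

Working:
  start: add(SSSZ, add(mul(SSZ, SSSZ), add(Z, Z)))
  →1  S(add(SSZ, add(mul(SSZ, SSSZ), add(Z, Z))))
  →2  S(S(add(SZ, add(mul(SSZ, SSSZ), add(Z, Z)))))
  →3  S(S(S(add(Z, add(mul(SSZ, SSSZ), add(Z, Z))))))
  →4  S(S(S(add(mul(SSZ, SSSZ), add(Z, Z)))))
  →5  S(S(S(add(add(SSSZ, mul(SZ, SSSZ)), add(Z, Z)))))
  →6  S(S(S(add(S(add(SSZ, mul(SZ, SSSZ))), add(Z, Z)))))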